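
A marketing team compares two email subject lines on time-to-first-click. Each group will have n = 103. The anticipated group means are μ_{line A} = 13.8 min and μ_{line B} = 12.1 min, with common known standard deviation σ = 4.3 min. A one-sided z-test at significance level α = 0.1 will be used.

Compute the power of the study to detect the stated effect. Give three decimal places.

Power ≈ 0.940

Standardized effect: d = |μ_{line A} − μ_{line B}| / σ = |13.8 − 12.1| / 4.3 = 0.3953
Noncentrality parameter: δ = d·√(n/2) = 0.3953 × √(103/2) = 2.8372
One-sided α = 0.1 → critical value z_{0.1} = 1.282.
Power = Φ(δ − 1.282) = Φ(1.556) = 0.9401.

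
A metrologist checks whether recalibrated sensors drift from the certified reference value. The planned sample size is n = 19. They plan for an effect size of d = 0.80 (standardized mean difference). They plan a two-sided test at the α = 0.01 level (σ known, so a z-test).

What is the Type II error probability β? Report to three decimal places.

Noncentrality parameter: δ = d·√n = 0.80 × √19 = 3.4871
Two-sided α = 0.01 → critical value z_{0.005} = 2.576.
Power = Φ(δ − 2.576) + Φ(−δ − 2.576) = Φ(0.911) + Φ(-6.063) = 0.8189 + 0.0000 = 0.8189.
Type II error: β = 1 − power = 1 − 0.8189 = 0.1811.

β ≈ 0.181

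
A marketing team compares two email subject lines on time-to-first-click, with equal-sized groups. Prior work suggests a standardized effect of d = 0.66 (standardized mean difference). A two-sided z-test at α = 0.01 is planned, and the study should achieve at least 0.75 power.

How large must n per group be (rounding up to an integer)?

For power 0.75 need Φ(δ − z_{0.005}) = 0.75, so δ = z_{0.005} + z_{0.25} = 2.576 + 0.674 = 3.250.
(For δ > 0 the lower-tail rejection region contributes negligibly to power, so the one-term inversion is standard.)
δ = d·√(n/2) ⇒ n = 2(δ/d)² = 2 × (3.250 / 0.66)² = 48.51.
Rounding up, n = 49 per group.

n = 49 per group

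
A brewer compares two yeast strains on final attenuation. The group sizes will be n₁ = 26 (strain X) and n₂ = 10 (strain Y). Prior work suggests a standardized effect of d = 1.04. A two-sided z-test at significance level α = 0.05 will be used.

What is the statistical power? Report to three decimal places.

Noncentrality parameter: δ = d / √(1/n₁ + 1/n₂) = 1.04 / √(1/26 + 1/10) = 2.7949
Two-sided α = 0.05 → critical value z_{0.025} = 1.960.
Power = Φ(δ − 1.960) + Φ(−δ − 1.960) = Φ(0.835) + Φ(-4.755) = 0.7981 + 0.0000 = 0.7981.

Power ≈ 0.798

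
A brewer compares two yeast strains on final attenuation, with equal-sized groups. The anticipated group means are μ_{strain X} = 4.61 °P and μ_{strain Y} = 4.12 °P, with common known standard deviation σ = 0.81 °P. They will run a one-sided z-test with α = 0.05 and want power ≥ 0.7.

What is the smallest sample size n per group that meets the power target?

Standardized effect: d = |μ_{strain X} − μ_{strain Y}| / σ = |4.61 − 4.12| / 0.81 = 0.6049
For power 0.7 need Φ(δ − z_{0.05}) = 0.7, so δ = z_{0.05} + z_{0.30} = 1.645 + 0.524 = 2.169.
δ = d·√(n/2) ⇒ n = 2(δ/d)² = 2 × (2.169 / 0.6049)² = 25.72.
Rounding up, n = 26 per group.

n = 26 per group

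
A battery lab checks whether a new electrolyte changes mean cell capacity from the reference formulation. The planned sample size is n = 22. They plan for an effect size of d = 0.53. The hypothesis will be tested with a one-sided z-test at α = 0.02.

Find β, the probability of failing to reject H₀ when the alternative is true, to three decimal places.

β ≈ 0.333

Noncentrality parameter: δ = d·√n = 0.53 × √22 = 2.4859
One-sided α = 0.02 → critical value z_{0.02} = 2.054.
Power = Φ(δ − 2.054) = Φ(0.432) = 0.6672.
Type II error: β = 1 − power = 1 − 0.6672 = 0.3328.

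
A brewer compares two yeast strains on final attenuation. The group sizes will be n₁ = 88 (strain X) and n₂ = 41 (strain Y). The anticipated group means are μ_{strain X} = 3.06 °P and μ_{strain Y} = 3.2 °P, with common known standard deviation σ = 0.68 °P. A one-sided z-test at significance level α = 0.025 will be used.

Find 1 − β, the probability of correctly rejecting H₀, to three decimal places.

Standardized effect: d = |μ_{strain X} − μ_{strain Y}| / σ = |3.06 − 3.2| / 0.68 = 0.2059
Noncentrality parameter: δ = d / √(1/n₁ + 1/n₂) = 0.2059 / √(1/88 + 1/41) = 1.0888
Critical value for a one-sided test at α = 0.025: z_α = 1.960.
Power = Φ(δ − 1.960) = Φ(-0.871) = 0.1918.

Power ≈ 0.192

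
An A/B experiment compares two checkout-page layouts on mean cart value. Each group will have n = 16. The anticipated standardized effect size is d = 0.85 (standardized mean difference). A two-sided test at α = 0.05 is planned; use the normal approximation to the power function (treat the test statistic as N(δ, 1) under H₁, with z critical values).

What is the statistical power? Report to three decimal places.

Power ≈ 0.672

Noncentrality parameter: δ = d·√(n/2) = 0.85 × √(16/2) = 2.4042
Two-sided α = 0.05 → critical value z_{0.025} = 1.960.
Power = Φ(δ − 1.960) + Φ(−δ − 1.960) = Φ(0.444) + Φ(-4.364) = 0.6716 + 0.0000 = 0.6716.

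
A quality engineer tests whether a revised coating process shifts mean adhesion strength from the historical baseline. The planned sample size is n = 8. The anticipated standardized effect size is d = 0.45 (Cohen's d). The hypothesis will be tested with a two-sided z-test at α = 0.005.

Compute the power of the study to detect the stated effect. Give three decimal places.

Power ≈ 0.063

Noncentrality parameter: δ = d·√n = 0.45 × √8 = 1.2728
Critical value for a two-sided test at α = 0.005: z_{α/2} = 2.807.
Power = Φ(δ − 2.807) + Φ(−δ − 2.807) = Φ(-1.534) + Φ(-4.080) = 0.0625 + 0.0000 = 0.0625.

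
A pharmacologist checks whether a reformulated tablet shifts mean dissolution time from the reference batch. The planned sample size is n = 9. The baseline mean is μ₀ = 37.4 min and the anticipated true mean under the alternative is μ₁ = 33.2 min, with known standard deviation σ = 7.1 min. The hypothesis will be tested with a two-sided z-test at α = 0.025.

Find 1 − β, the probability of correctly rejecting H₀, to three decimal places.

Standardized effect: d = |μ₁ − μ₀| / σ = |33.2 − 37.4| / 7.1 = 0.5915
Noncentrality parameter: δ = d·√n = 0.5915 × √9 = 1.7746
Critical value for a two-sided test at α = 0.025: z_{α/2} = 2.241.
Power = Φ(δ − 2.241) + Φ(−δ − 2.241) = Φ(-0.467) + Φ(-4.016) = 0.3203 + 0.0000 = 0.3204.

Power ≈ 0.320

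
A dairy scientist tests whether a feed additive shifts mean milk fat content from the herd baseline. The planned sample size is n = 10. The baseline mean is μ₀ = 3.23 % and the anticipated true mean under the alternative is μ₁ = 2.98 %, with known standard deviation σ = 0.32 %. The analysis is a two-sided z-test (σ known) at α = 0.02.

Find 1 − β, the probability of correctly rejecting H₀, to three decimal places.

Standardized effect: d = |μ₁ − μ₀| / σ = |2.98 − 3.23| / 0.32 = 0.7812
Noncentrality parameter: δ = d·√n = 0.7812 × √10 = 2.4705
Two-sided α = 0.02 → critical value z_{0.01} = 2.326.
Power = Φ(δ − 2.326) + Φ(−δ − 2.326) = Φ(0.144) + Φ(-4.797) = 0.5573 + 0.0000 = 0.5573.

Power ≈ 0.557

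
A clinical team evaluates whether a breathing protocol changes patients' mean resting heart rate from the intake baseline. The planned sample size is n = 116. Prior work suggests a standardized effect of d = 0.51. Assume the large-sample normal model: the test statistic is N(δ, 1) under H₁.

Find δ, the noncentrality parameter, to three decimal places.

The noncentrality parameter scales effect size by the design's sample-size factor: δ = d·√n = 0.51 × √116 = 5.4929

δ ≈ 5.493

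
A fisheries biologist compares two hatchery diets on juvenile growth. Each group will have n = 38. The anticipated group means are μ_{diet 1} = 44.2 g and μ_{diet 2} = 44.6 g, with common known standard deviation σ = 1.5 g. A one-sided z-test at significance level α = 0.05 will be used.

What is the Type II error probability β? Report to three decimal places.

β ≈ 0.685

Standardized effect: d = |μ_{diet 1} − μ_{diet 2}| / σ = |44.2 − 44.6| / 1.5 = 0.2667
Noncentrality parameter: δ = d·√(n/2) = 0.2667 × √(38/2) = 1.1624
One-sided α = 0.05 → critical value z_{0.05} = 1.645.
Power = Φ(δ − 1.645) = Φ(-0.482) = 0.3147.
Type II error: β = 1 − power = 1 − 0.3147 = 0.6853.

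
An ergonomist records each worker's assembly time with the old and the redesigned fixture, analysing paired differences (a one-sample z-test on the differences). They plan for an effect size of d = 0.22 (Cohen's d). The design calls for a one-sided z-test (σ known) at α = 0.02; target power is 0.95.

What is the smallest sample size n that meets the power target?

Set Φ(δ − 2.054) = 0.95; then δ − 2.054 = Φ⁻¹(0.95) = 1.645, giving δ = 3.699.
δ = d·√n ⇒ n = (δ/d)² = (3.699 / 0.22)² = 282.64.
Round up to the next whole unit.

n = 283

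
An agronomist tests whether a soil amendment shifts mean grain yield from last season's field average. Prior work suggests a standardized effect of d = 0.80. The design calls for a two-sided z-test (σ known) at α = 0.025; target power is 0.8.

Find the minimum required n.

n = 15

Set Φ(δ − 2.241) = 0.8; then δ − 2.241 = Φ⁻¹(0.8) = 0.842, giving δ = 3.083.
(The Φ(−δ − z_{α/2}) term is vanishingly small for δ > 0 and is dropped in the standard sample-size formula.)
δ = d·√n ⇒ n = (δ/d)² = (3.083 / 0.80)² = 14.85.
Rounding up, n = 15.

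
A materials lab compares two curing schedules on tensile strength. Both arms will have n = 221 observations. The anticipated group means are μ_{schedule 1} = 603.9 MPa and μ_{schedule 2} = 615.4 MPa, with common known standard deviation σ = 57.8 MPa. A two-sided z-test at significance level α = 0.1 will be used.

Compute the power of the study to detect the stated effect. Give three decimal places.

Standardized effect: d = |μ_{schedule 1} − μ_{schedule 2}| / σ = |603.9 − 615.4| / 57.8 = 0.1990
Noncentrality parameter: δ = d·√(n/2) = 0.1990 × √(221/2) = 2.0915
Critical value for a two-sided test at α = 0.1: z_{α/2} = 1.645.
Power = Φ(δ − 1.645) + Φ(−δ − 1.645) = Φ(0.447) + Φ(-3.736) = 0.6724 + 0.0001 = 0.6725.

Power ≈ 0.673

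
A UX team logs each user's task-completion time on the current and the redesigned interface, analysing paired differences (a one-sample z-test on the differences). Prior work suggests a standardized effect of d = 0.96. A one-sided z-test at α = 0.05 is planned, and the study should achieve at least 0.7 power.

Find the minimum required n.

For power 0.7 need Φ(δ − z_{0.05}) = 0.7, so δ = z_{0.05} + z_{0.30} = 1.645 + 0.524 = 2.169.
δ = d·√n ⇒ n = (δ/d)² = (2.169 / 0.96)² = 5.11.
Rounding up, n = 6.

n = 6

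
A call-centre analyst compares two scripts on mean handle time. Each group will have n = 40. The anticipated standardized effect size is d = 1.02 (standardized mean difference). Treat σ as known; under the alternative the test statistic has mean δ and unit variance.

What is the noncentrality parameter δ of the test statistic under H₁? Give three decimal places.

δ ≈ 4.562

δ = d·√(n/2) = 1.02 × √(40/2) = 4.5616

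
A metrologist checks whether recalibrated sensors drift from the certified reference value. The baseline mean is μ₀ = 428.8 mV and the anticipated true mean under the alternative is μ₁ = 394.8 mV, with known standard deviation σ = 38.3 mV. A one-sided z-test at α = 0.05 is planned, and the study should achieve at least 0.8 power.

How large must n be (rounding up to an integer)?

n = 8

Standardized effect: d = |μ₁ − μ₀| / σ = |394.8 − 428.8| / 38.3 = 0.8877
Set Φ(δ − 1.645) = 0.8; then δ − 1.645 = Φ⁻¹(0.8) = 0.842, giving δ = 2.486.
δ = d·√n ⇒ n = (δ/d)² = (2.486 / 0.8877)² = 7.85.
Rounding up, n = 8.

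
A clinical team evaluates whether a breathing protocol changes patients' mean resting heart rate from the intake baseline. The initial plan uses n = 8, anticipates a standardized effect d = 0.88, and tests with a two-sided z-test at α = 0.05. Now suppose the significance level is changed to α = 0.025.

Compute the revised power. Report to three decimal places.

δ = d·√n = 0.88 × √8 = 2.4890 (unchanged). New critical value: z_{0.0125} = 2.241.
Revised power = Φ(δ − 2.241) + Φ(−δ − 2.241) = Φ(0.248) + Φ(-4.730) = 0.5978 + 0.0000 = 0.5978.

Power ≈ 0.598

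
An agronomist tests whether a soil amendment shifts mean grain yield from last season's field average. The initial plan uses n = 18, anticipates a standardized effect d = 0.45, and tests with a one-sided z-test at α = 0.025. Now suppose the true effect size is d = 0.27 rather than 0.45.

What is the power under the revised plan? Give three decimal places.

Power ≈ 0.208

With d = 0.27: δ = d·√n = 0.27 × √18 = 1.1455. Critical value z_{0.025} = 1.960.
Revised power = P(Z > 1.960 − δ) = Φ(-0.814) = 0.2077.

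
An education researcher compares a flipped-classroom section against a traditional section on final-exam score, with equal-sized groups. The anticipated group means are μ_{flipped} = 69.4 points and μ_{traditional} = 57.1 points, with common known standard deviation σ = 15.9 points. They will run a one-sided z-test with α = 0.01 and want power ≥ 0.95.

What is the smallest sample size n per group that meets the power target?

n = 53 per group

Standardized effect: d = |μ_{flipped} − μ_{traditional}| / σ = |69.4 − 57.1| / 15.9 = 0.7736
For power 0.95 need Φ(δ − z_{0.01}) = 0.95, so δ = z_{0.01} + z_{0.05} = 2.326 + 1.645 = 3.971.
δ = d·√(n/2) ⇒ n = 2(δ/d)² = 2 × (3.971 / 0.7736)² = 52.71.
Round up to the next whole unit.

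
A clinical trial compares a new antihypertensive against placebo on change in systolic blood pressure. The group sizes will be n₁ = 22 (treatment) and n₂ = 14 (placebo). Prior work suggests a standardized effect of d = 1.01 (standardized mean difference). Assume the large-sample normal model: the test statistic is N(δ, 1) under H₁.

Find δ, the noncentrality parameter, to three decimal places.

δ ≈ 2.954

The noncentrality parameter scales effect size by the design's sample-size factor: δ = d / √(1/n₁ + 1/n₂) = 1.01 / √(1/22 + 1/14) = 2.9542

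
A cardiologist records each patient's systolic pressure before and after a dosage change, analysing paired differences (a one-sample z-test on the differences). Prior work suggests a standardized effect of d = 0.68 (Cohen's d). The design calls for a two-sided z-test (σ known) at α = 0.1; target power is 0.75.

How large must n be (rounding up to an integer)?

Set Φ(δ − 1.645) = 0.75; then δ − 1.645 = Φ⁻¹(0.75) = 0.674, giving δ = 2.319.
(Ignoring the negligible lower-tail rejection probability gives the usual closed-form inversion.)
δ = d·√n ⇒ n = (δ/d)² = (2.319 / 0.68)² = 11.63.
Rounding up, n = 12.

n = 12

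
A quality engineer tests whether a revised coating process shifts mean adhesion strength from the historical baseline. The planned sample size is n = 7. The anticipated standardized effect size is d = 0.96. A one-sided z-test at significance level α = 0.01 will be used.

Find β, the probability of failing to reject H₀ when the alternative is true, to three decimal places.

Noncentrality parameter: δ = d·√n = 0.96 × √7 = 2.5399
One-sided α = 0.01 → critical value z_{0.01} = 2.326.
Power = Φ(δ − 2.326) = Φ(0.214) = 0.5846.
Type II error: β = 1 − power = 1 − 0.5846 = 0.4154.

β ≈ 0.415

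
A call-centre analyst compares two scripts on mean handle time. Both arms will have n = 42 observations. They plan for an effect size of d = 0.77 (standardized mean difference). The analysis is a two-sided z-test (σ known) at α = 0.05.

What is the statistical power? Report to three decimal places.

Power ≈ 0.942

Noncentrality parameter: δ = d·√(n/2) = 0.77 × √(42/2) = 3.5286
Critical value for a two-sided test at α = 0.05: z_{α/2} = 1.960.
Power = Φ(δ − 1.960) + Φ(−δ − 1.960) = Φ(1.569) + Φ(-5.489) = 0.9416 + 0.0000 = 0.9416.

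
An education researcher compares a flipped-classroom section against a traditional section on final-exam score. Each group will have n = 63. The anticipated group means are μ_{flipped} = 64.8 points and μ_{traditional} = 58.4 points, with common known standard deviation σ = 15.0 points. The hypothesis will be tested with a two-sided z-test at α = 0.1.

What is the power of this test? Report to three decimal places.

Standardized effect: d = |μ_{flipped} − μ_{traditional}| / σ = |64.8 − 58.4| / 15.0 = 0.4267
Noncentrality parameter: δ = d·√(n/2) = 0.4267 × √(63/2) = 2.3947
Critical value for a two-sided test at α = 0.1: z_{α/2} = 1.645.
Power = Φ(δ − 1.645) + Φ(−δ − 1.645) = Φ(0.750) + Φ(-4.040) = 0.7733 + 0.0000 = 0.7733.

Power ≈ 0.773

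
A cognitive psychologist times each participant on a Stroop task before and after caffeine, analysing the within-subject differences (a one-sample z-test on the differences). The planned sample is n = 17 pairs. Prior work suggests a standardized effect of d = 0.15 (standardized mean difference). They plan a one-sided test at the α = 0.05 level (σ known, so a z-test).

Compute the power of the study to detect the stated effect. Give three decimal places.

Power ≈ 0.152

Noncentrality parameter: δ = d·√n = 0.15 × √17 = 0.6185
Critical value for a one-sided test at α = 0.05: z_α = 1.645.
Power = Φ(δ − 1.645) = Φ(-1.026) = 0.1524.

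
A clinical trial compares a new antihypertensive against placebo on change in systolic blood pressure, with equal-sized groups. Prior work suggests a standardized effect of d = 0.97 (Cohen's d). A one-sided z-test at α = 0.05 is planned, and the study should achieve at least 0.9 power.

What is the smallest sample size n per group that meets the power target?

Set Φ(δ − 1.645) = 0.9; then δ − 1.645 = Φ⁻¹(0.9) = 1.282, giving δ = 2.926.
δ = d·√(n/2) ⇒ n = 2(δ/d)² = 2 × (2.926 / 0.97)² = 18.20.
Round up to the next whole unit.

n = 19 per group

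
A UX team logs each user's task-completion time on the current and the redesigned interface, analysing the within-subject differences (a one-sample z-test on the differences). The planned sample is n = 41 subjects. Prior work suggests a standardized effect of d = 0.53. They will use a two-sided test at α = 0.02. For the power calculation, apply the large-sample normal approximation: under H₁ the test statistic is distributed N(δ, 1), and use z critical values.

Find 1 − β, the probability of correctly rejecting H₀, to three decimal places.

Noncentrality parameter: δ = d·√n = 0.53 × √41 = 3.3937
Critical value for a two-sided test at α = 0.02: z_{α/2} = 2.326.
Power = Φ(δ − 2.326) + Φ(−δ − 2.326) = Φ(1.067) + Φ(-5.720) = 0.8571 + 0.0000 = 0.8571.

Power ≈ 0.857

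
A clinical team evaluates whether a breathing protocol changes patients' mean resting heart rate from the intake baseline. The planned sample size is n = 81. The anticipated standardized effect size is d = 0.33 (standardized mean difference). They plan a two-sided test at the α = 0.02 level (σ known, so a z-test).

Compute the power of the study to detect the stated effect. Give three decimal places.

Noncentrality parameter: δ = d·√n = 0.33 × √81 = 2.9700
Critical value for a two-sided test at α = 0.02: z_{α/2} = 2.326.
Power = Φ(δ − 2.326) + Φ(−δ − 2.326) = Φ(0.644) + Φ(-5.296) = 0.7401 + 0.0000 = 0.7401.

Power ≈ 0.740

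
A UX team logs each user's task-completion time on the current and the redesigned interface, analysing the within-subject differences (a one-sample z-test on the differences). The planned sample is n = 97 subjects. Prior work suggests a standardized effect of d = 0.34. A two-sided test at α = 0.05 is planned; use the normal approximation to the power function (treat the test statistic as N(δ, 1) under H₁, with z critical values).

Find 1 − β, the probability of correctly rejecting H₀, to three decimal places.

Noncentrality parameter: δ = d·√n = 0.34 × √97 = 3.3486
Critical value for a two-sided test at α = 0.05: z_{α/2} = 1.960.
Power = Φ(δ − 1.960) + Φ(−δ − 1.960) = Φ(1.389) + Φ(-5.309) = 0.9175 + 0.0000 = 0.9175.

Power ≈ 0.918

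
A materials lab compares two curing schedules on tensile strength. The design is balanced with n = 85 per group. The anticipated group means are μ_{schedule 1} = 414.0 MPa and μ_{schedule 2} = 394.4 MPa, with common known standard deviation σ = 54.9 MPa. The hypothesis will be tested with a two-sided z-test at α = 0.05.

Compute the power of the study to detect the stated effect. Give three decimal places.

Standardized effect: d = |μ_{schedule 1} − μ_{schedule 2}| / σ = |414.0 − 394.4| / 54.9 = 0.3570
Noncentrality parameter: δ = d·√(n/2) = 0.3570 × √(85/2) = 2.3274
Critical value for a two-sided test at α = 0.05: z_{α/2} = 1.960.
Power = Φ(δ − 1.960) + Φ(−δ − 1.960) = Φ(0.367) + Φ(-4.287) = 0.6434 + 0.0000 = 0.6434.

Power ≈ 0.643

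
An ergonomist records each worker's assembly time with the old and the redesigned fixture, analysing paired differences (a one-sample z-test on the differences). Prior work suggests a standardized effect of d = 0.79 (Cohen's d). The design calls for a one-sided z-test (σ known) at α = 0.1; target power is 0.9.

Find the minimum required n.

Set Φ(δ − 1.282) = 0.9; then δ − 1.282 = Φ⁻¹(0.9) = 1.282, giving δ = 2.563.
δ = d·√n ⇒ n = (δ/d)² = (2.563 / 0.79)² = 10.53.
Round up to the next whole unit.

n = 11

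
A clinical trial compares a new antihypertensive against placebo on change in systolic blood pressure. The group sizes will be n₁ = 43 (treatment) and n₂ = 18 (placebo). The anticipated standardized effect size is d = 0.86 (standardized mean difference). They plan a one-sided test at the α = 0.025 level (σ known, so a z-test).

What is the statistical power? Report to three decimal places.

Power ≈ 0.865

Noncentrality parameter: δ = d / √(1/n₁ + 1/n₂) = 0.86 / √(1/43 + 1/18) = 3.0634
One-sided α = 0.025 → critical value z_{0.025} = 1.960.
Power = P(Z > 1.960 − δ) = Φ(1.103) = 0.8651.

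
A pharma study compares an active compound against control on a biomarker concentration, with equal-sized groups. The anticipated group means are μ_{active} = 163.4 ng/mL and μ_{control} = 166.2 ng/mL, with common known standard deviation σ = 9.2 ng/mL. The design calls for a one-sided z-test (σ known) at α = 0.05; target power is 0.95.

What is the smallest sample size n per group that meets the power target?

Standardized effect: d = |μ_{active} − μ_{control}| / σ = |163.4 − 166.2| / 9.2 = 0.3043
Set Φ(δ − 1.645) = 0.95; then δ − 1.645 = Φ⁻¹(0.95) = 1.645, giving δ = 3.290.
δ = d·√(n/2) ⇒ n = 2(δ/d)² = 2 × (3.290 / 0.3043)² = 233.67.
Round up to the next whole unit.

n = 234 per group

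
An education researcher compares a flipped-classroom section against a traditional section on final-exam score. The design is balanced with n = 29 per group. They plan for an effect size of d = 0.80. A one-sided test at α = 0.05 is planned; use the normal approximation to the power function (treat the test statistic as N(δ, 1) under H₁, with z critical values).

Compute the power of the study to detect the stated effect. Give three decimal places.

Power ≈ 0.919

Noncentrality parameter: δ = d·√(n/2) = 0.80 × √(29/2) = 3.0463
Critical value for a one-sided test at α = 0.05: z_α = 1.645.
Power = Φ(δ − 1.645) = Φ(1.401) = 0.9195.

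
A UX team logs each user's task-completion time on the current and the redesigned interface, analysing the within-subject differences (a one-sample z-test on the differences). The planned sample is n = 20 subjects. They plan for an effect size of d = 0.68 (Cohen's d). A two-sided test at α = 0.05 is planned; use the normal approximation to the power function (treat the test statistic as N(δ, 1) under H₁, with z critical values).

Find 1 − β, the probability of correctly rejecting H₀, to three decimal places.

Power ≈ 0.860

Noncentrality parameter: δ = d·√n = 0.68 × √20 = 3.0411
Two-sided α = 0.05 → critical value z_{0.025} = 1.960.
Power = Φ(δ − 1.960) + Φ(−δ − 1.960) = Φ(1.081) + Φ(-5.001) = 0.8602 + 0.0000 = 0.8602.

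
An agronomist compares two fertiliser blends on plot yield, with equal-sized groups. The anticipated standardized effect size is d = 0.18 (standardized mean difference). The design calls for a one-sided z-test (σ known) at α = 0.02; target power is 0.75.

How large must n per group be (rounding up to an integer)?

For power 0.75 need Φ(δ − z_{0.02}) = 0.75, so δ = z_{0.02} + z_{0.25} = 2.054 + 0.674 = 2.728.
δ = d·√(n/2) ⇒ n = 2(δ/d)² = 2 × (2.728 / 0.18)² = 459.46.
Round up to the next whole unit.

n = 460 per group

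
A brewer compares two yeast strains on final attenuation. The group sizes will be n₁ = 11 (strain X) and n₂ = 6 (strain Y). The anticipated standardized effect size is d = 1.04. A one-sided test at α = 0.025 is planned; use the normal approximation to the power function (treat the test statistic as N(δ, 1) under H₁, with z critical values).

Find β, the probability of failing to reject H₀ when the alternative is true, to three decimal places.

β ≈ 0.464

Noncentrality parameter: δ = d / √(1/n₁ + 1/n₂) = 1.04 / √(1/11 + 1/6) = 2.0492
One-sided α = 0.025 → critical value z_{0.025} = 1.960.
Power = P(Z > 1.960 − δ) = Φ(0.089) = 0.5355.
Type II error: β = 1 − power = 1 − 0.5355 = 0.4645.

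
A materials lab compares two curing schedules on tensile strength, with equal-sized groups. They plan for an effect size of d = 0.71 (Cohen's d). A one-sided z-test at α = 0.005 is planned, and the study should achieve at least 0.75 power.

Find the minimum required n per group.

n = 42 per group

Set Φ(δ − 2.576) = 0.75; then δ − 2.576 = Φ⁻¹(0.75) = 0.674, giving δ = 3.250.
δ = d·√(n/2) ⇒ n = 2(δ/d)² = 2 × (3.250 / 0.71)² = 41.91.
Rounding up, n = 42 per group.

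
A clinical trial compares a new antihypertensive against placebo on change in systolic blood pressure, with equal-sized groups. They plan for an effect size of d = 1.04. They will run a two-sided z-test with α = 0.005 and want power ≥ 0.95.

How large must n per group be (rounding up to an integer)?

n = 37 per group

Set Φ(δ − 2.807) = 0.95; then δ − 2.807 = Φ⁻¹(0.95) = 1.645, giving δ = 4.452.
(For δ > 0 the lower-tail rejection region contributes negligibly to power, so the one-term inversion is standard.)
δ = d·√(n/2) ⇒ n = 2(δ/d)² = 2 × (4.452 / 1.04)² = 36.65.
Round up to the next whole unit.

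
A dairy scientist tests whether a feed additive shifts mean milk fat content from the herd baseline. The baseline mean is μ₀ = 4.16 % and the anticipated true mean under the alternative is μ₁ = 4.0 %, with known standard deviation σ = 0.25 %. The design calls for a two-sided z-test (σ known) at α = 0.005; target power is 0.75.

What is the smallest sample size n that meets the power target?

Standardized effect: d = |μ₁ − μ₀| / σ = |4.0 − 4.16| / 0.25 = 0.6400
Set Φ(δ − 2.807) = 0.75; then δ − 2.807 = Φ⁻¹(0.75) = 0.674, giving δ = 3.482.
(The Φ(−δ − z_{α/2}) term is vanishingly small for δ > 0 and is dropped in the standard sample-size formula.)
δ = d·√n ⇒ n = (δ/d)² = (3.482 / 0.6400)² = 29.59.
Round up to the next whole unit.

n = 30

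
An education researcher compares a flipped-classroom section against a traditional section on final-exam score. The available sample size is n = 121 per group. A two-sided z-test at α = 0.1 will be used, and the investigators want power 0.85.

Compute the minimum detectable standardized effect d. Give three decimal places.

Required noncentrality: δ = z_{0.05} + z_{0.15} = 1.645 + 1.036 = 2.681.
(The second rejection-region term Φ(−δ − z_{α/2}) is negligible and dropped.)
δ = d·√(n/2) ⇒ d = δ/√(n/2) = 2.681/√(121/2) = 0.3447.

d ≈ 0.345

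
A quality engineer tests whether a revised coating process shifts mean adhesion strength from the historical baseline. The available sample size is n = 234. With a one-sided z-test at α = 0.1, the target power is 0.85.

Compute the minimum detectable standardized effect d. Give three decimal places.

d ≈ 0.152

Need Φ(δ − 1.282) = 0.85, so δ = 1.282 + 1.036 = 2.318.
δ = d·√n ⇒ d = δ/√n = 2.318/√234 = 0.1515.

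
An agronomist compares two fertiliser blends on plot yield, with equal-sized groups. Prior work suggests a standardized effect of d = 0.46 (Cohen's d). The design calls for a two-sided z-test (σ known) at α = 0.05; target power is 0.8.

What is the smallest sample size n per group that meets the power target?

Set Φ(δ − 1.960) = 0.8; then δ − 1.960 = Φ⁻¹(0.8) = 0.842, giving δ = 2.802.
(Ignoring the negligible lower-tail rejection probability gives the usual closed-form inversion.)
δ = d·√(n/2) ⇒ n = 2(δ/d)² = 2 × (2.802 / 0.46)² = 74.19.
Round up to the next whole unit.

n = 75 per group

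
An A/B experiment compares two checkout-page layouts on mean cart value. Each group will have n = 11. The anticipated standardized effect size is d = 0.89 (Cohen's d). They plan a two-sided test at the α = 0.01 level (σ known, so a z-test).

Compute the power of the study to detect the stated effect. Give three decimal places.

Power ≈ 0.313

Noncentrality parameter: λ = d·√(n/2) = 0.89 × √(11/2) = 2.0872
Two-sided α = 0.01 → critical value z_{0.005} = 2.576.
Power = Φ(λ − 2.576) + Φ(−λ − 2.576) = Φ(-0.489) + Φ(-4.663) = 0.3126 + 0.0000 = 0.3126.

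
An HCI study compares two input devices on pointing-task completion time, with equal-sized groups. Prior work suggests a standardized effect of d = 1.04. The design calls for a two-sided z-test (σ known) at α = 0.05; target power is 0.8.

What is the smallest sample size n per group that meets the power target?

Set Φ(δ − 1.960) = 0.8; then δ − 1.960 = Φ⁻¹(0.8) = 0.842, giving δ = 2.802.
(The Φ(−δ − z_{α/2}) term is vanishingly small for δ > 0 and is dropped in the standard sample-size formula.)
δ = d·√(n/2) ⇒ n = 2(δ/d)² = 2 × (2.802 / 1.04)² = 14.51.
Rounding up, n = 15 per group.

n = 15 per group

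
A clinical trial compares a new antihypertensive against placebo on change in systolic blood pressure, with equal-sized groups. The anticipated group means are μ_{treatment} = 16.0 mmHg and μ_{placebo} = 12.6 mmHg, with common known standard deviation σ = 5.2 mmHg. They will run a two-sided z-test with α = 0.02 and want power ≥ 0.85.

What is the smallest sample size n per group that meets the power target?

Standardized effect: d = |μ_{treatment} − μ_{placebo}| / σ = |16.0 − 12.6| / 5.2 = 0.6538
For power 0.85 need Φ(δ − z_{0.01}) = 0.85, so δ = z_{0.01} + z_{0.15} = 2.326 + 1.036 = 3.363.
(For δ > 0 the lower-tail rejection region contributes negligibly to power, so the one-term inversion is standard.)
δ = d·√(n/2) ⇒ n = 2(δ/d)² = 2 × (3.363 / 0.6538)² = 52.90.
Rounding up, n = 53 per group.

n = 53 per group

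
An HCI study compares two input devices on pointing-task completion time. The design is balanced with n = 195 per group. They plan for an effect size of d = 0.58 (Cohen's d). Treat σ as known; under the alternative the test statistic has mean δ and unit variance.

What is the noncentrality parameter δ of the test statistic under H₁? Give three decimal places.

δ = d·√(n/2) = 0.58 × √(195/2) = 5.7270

δ ≈ 5.727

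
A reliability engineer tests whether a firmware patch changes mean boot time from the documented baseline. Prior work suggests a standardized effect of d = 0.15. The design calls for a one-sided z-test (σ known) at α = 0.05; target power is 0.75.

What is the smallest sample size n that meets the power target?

For power 0.75 need Φ(δ − z_{0.05}) = 0.75, so δ = z_{0.05} + z_{0.25} = 1.645 + 0.674 = 2.319.
δ = d·√n ⇒ n = (δ/d)² = (2.319 / 0.15)² = 239.08.
Rounding up, n = 240.

n = 240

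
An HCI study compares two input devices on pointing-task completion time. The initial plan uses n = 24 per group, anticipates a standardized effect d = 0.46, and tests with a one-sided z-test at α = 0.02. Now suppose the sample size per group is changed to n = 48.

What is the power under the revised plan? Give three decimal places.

Power ≈ 0.579

With n = 48 per group: δ = d·√(n/2) = 0.46 × √(48/2) = 2.2535. Critical value z_{0.02} = 2.054.
Revised power = Φ(δ − 2.054) = Φ(0.200) = 0.5792.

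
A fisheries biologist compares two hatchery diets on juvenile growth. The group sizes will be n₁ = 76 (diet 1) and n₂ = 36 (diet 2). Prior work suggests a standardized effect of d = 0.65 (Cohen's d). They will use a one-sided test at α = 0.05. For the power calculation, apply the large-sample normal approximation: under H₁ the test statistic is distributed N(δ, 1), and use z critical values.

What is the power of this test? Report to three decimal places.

Noncentrality parameter: δ = d / √(1/n₁ + 1/n₂) = 0.65 / √(1/76 + 1/36) = 3.2126
One-sided α = 0.05 → critical value z_{0.05} = 1.645.
Power = P(Z > 1.645 − δ) = Φ(1.568) = 0.9415.

Power ≈ 0.942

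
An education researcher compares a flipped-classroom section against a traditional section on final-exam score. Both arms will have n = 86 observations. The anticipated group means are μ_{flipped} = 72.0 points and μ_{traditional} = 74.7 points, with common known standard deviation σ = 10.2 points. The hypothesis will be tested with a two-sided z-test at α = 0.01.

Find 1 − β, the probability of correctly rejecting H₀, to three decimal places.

Standardized effect: d = |μ_{flipped} − μ_{traditional}| / σ = |72.0 − 74.7| / 10.2 = 0.2647
Noncentrality parameter: δ = d·√(n/2) = 0.2647 × √(86/2) = 1.7358
Two-sided α = 0.01 → critical value z_{0.005} = 2.576.
Power = Φ(δ − 2.576) + Φ(−δ − 2.576) = Φ(-0.840) + Φ(-4.312) = 0.2004 + 0.0000 = 0.2005.

Power ≈ 0.200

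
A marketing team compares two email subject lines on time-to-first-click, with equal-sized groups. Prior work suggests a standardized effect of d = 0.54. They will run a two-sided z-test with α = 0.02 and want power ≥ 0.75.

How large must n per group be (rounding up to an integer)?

n = 62 per group

Set Φ(δ − 2.326) = 0.75; then δ − 2.326 = Φ⁻¹(0.75) = 0.674, giving δ = 3.001.
(For δ > 0 the lower-tail rejection region contributes negligibly to power, so the one-term inversion is standard.)
δ = d·√(n/2) ⇒ n = 2(δ/d)² = 2 × (3.001 / 0.54)² = 61.76.
Rounding up, n = 62 per group.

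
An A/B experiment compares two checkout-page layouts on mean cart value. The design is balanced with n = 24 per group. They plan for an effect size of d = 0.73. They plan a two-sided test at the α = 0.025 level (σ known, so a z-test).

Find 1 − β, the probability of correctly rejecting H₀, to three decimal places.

Noncentrality parameter: δ = d·√(n/2) = 0.73 × √(24/2) = 2.5288
Critical value for a two-sided test at α = 0.025: z_{α/2} = 2.241.
Power = Φ(δ − 2.241) + Φ(−δ − 2.241) = Φ(0.287) + Φ(-4.770) = 0.6131 + 0.0000 = 0.6131.

Power ≈ 0.613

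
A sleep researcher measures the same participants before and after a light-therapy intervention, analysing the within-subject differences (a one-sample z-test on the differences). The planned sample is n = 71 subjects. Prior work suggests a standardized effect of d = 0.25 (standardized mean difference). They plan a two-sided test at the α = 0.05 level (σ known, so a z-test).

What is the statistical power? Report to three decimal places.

Noncentrality parameter: δ = d·√n = 0.25 × √71 = 2.1065
Two-sided α = 0.05 → critical value z_{0.025} = 1.960.
Power = Φ(δ − 1.960) + Φ(−δ − 1.960) = Φ(0.147) + Φ(-4.067) = 0.5583 + 0.0000 = 0.5583.

Power ≈ 0.558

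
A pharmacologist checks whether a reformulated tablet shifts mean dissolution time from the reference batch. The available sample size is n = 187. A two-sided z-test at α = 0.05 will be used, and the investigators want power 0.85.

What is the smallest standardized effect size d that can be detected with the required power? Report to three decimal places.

d ≈ 0.219

Need Φ(δ − 1.960) = 0.85, so δ = 1.960 + 1.036 = 2.996.
(Lower-tail contribution to power is negligible for δ > 0.)
δ = d·√n ⇒ d = δ/√n = 2.996/√187 = 0.2191.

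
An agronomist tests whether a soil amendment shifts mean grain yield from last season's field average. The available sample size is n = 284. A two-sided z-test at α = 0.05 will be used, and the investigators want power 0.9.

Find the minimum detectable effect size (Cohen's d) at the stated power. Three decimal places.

Need Φ(δ − 1.960) = 0.9, so δ = 1.960 + 1.282 = 3.242.
(The second rejection-region term Φ(−δ − z_{α/2}) is negligible and dropped.)
δ = d·√n ⇒ d = δ/√n = 3.242/√284 = 0.1923.

d ≈ 0.192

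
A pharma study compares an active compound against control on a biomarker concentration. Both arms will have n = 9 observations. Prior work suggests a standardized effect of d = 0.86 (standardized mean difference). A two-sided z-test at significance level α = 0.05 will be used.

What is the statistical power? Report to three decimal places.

Power ≈ 0.446

Noncentrality parameter: δ = d·√(n/2) = 0.86 × √(9/2) = 1.8243
Critical value for a two-sided test at α = 0.05: z_{α/2} = 1.960.
Power = Φ(δ − 1.960) + Φ(−δ − 1.960) = Φ(-0.136) + Φ(-3.784) = 0.4461 + 0.0001 = 0.4461.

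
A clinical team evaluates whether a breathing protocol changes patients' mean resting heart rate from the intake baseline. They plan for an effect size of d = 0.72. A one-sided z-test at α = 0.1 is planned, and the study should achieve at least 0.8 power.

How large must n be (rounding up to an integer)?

Set Φ(δ − 1.282) = 0.8; then δ − 1.282 = Φ⁻¹(0.8) = 0.842, giving δ = 2.123.
δ = d·√n ⇒ n = (δ/d)² = (2.123 / 0.72)² = 8.70.
Round up to the next whole unit.

n = 9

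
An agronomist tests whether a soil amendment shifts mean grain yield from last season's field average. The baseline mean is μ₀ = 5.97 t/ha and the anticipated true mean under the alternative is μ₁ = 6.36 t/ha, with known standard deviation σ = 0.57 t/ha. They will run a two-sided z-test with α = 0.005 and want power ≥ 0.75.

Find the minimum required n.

n = 26

Standardized effect: d = |μ₁ − μ₀| / σ = |6.36 − 5.97| / 0.57 = 0.6842
For power 0.75 need Φ(δ − z_{0.0025}) = 0.75, so δ = z_{0.0025} + z_{0.25} = 2.807 + 0.674 = 3.482.
(Ignoring the negligible lower-tail rejection probability gives the usual closed-form inversion.)
δ = d·√n ⇒ n = (δ/d)² = (3.482 / 0.6842)² = 25.89.
Rounding up, n = 26.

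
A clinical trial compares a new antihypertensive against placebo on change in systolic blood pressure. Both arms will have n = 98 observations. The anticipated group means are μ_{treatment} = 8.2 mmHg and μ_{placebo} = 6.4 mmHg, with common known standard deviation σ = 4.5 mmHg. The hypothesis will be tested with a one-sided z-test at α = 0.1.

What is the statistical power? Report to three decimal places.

Power ≈ 0.936

Standardized effect: d = |μ_{treatment} − μ_{placebo}| / σ = |8.2 − 6.4| / 4.5 = 0.4000
Noncentrality parameter: δ = d·√(n/2) = 0.4000 × √(98/2) = 2.8000
Critical value for a one-sided test at α = 0.1: z_α = 1.282.
Power = P(Z > 1.282 − δ) = Φ(1.518) = 0.9355.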